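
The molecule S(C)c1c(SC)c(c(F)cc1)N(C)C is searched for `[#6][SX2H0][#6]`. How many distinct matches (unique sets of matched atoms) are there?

[#6][SX2H0][#6] is the SMARTS for a thioether: an aliphatic sulfur bridging two carbons with no H on the sulfur.
The molecule carries 2 separate instances of a methylthio ether (-SCH3) meeting every constraint; each maps to a distinct set of atoms, giving 2 matches.

2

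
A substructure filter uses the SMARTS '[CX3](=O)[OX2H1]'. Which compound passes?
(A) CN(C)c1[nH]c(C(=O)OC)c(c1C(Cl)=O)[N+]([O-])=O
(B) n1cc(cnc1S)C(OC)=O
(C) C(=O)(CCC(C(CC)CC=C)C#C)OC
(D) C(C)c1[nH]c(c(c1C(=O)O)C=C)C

[CX3](=O)[OX2H1] describes an sp2 carbon double-bonded to O and single-bonded to an -OH oxygen (a carboxylic acid).
(A) has a methyl-ester group (-C(=O)OCH3) but the singly-bonded O has no H (OX2H0, not OX2H1).
(B) has a methyl-ester group (-C(=O)OCH3) but the singly-bonded O has no H (OX2H0, not OX2H1).
(C) has a methyl-ester group (-C(=O)OCH3) but the singly-bonded O has no H (OX2H0, not OX2H1).
(D) contains a carboxylic acid group (-C(=O)OH), which satisfies every atom and bond constraint.
So the answer is (D).

D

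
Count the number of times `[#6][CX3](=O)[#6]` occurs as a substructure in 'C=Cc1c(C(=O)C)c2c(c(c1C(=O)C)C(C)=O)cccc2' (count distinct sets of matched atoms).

3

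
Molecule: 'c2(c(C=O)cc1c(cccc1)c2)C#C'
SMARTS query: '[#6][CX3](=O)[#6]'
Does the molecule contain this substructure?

The pattern [#6][CX3](=O)[#6] describes a carbonyl carbon (no H) flanked by two carbons — a ketone.
The closest candidate here is an aldehyde (-CHO), but the carbonyl carbon has H1, so it is not flanked by two carbons. No other fragment satisfies the full query, so there is no match.

No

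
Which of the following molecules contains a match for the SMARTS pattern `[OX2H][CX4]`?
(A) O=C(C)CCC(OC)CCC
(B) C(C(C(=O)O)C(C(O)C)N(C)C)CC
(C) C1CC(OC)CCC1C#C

B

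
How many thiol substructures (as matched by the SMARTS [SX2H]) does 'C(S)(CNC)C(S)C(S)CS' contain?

[SX2H] is the SMARTS for a thiol: an aliphatic sulfur with two connections, one being H.
The molecule carries 4 separate instances of a thiol (-SH) meeting every constraint; each maps to a distinct set of atoms, giving 4 matches.

4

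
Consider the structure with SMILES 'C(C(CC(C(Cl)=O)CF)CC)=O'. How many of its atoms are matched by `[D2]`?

4

The query [D2] means: atom with exactly two heavy-atom neighbours.
Check the 12 heavy atoms by environment: 4× C (D2) → match; 3× C (D3) → no; 1× C (D1) → no; 1× F (D1) → no; 2× O (D1) → no; 1× Cl (D1) → no.
That gives 4 matching atoms.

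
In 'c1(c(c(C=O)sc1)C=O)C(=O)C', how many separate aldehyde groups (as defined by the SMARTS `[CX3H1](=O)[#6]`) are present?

[CX3H1](=O)[#6] is the SMARTS for an aldehyde: an sp2 carbon with one H, double-bonded to O and single-bonded to carbon.
The molecule carries 2 separate instances of an aldehyde (-CHO) meeting every constraint; each maps to a distinct set of atoms, giving 2 matches.

2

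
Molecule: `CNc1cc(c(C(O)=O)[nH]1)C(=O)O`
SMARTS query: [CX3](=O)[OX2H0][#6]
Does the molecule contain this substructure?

No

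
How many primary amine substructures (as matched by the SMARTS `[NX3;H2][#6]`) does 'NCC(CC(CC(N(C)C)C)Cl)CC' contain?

[NX3;H2][#6] is the SMARTS for a primary amine: a trivalent nitrogen with two H attached to carbon.
Exactly one fragment in the molecule meets all constraints, giving 1 match.

1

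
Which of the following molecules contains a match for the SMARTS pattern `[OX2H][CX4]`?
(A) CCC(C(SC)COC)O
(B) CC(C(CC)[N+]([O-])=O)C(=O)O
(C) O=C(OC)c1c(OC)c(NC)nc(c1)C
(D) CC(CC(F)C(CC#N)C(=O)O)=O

A

[OX2H][CX4] describes a hydroxyl oxygen bound to an sp3 (X4) carbon (an aliphatic alcohol).
(A) contains a hydroxyl group (-OH), which satisfies every atom and bond constraint.
(B) has a carboxylic acid group (-C(=O)OH) but the -OH is on a CX3 carbonyl carbon, not a CX4 carbon.
(C) has a methoxy ether (-OCH3) but the oxygen has H0 (ether), not H1.
(D) has a carboxylic acid group (-C(=O)OH) but the -OH is on a CX3 carbonyl carbon, not a CX4 carbon.
So the answer is (A).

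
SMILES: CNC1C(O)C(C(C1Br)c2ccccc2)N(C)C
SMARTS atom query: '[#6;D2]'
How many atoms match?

The query [#6;D2] means: any carbon bonded to exactly two heavy atoms.
Check the 18 heavy atoms by environment: 5× C (D3) → no; 1× Br (D1) → no; 1× O (D1) → no; 1× N (D2) → no; 3× C (D1) → no; 1× c (aromatic, D3) → no; 5× c (aromatic, D2) → match; 1× N (D3) → no.
That gives 5 matching atoms.

5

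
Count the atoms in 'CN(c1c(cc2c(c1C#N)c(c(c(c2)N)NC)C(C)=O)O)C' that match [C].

Check the 22 heavy atoms by environment: 10× c (aromatic) → no; 4× N → no; 6× C → match; 2× O → no.
That gives 6 matching atoms.

6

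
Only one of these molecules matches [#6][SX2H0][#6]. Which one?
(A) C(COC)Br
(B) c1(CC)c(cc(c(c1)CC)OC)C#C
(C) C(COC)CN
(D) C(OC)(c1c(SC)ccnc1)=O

[#6][SX2H0][#6] describes an aliphatic sulfur bridging two carbons with no H on the sulfur (a thioether).
(A) has a methoxy ether (-OCH3) but the bridging atom is O, not S.
(B) has a methoxy ether (-OCH3) but the bridging atom is O, not S.
(C) has a methoxy ether (-OCH3) but the bridging atom is O, not S.
(D) contains a methylthio ether (-SCH3), which satisfies every atom and bond constraint.
So the answer is (D).

D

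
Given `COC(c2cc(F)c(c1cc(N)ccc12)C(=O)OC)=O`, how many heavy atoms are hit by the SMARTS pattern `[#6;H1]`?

4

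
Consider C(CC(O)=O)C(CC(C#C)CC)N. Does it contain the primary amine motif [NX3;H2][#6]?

Yes

The pattern [NX3;H2][#6] describes a trivalent nitrogen with two H attached to carbon — a primary amine.
The molecule carries a primary amino group (-NH2), whose atoms satisfy every constraint of the query, so the pattern matches.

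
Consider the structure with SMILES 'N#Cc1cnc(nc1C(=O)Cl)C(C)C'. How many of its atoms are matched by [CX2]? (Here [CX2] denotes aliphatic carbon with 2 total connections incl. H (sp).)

1

Check the 14 heavy atoms by environment: 2× n (aromatic, X2) → no; 4× c (aromatic, X3) → no; 1× C (X3) → no; 1× O (X1) → no; 1× Cl (X1) → no; 1× C (X2) → match; 1× N (X1) → no; 3× C (X4) → no.
That gives 1 matching atom.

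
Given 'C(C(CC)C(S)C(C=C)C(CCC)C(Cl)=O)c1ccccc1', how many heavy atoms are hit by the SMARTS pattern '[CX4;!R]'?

10

Check the 22 heavy atoms by environment: 10× C (X4, acyclic) → match; 3× C (X3, acyclic) → no; 1× O (X1, acyclic) → no; 1× Cl (X1, acyclic) → no; 1× S (X2, acyclic) → no; 6× c (aromatic, X3, in 6-ring) → no.
That gives 10 matching atoms.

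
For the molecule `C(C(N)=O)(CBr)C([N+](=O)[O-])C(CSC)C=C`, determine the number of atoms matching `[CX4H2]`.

2

The query [CX4H2] means: sp3 carbon (X4) with exactly two hydrogens.
Check the 16 heavy atoms by environment: 2× C (H2, X4) → match; 3× C (H1, X4) → no; 1× C (H0, X3) → no; 2× O (H0, X1) → no; 1× N (H2, X3) → no; 1× C (H1, X3) → no; 1× C (H2, X3) → no; 1× Br (H0, X1) → no; 1× S (H0, X2) → no; 1× C (H3, X4) → no; 1× N (charge +1, H0, X3) → no; 1× O (charge -1, H0, X1) → no.
That gives 2 matching atoms.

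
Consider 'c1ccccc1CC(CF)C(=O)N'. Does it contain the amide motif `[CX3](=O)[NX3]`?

The pattern [CX3](=O)[NX3] describes a carbonyl carbon bonded to a trivalent nitrogen — an amide.
The molecule carries a primary amide (-C(=O)NH2), whose atoms satisfy every constraint of the query, so the pattern matches.

Yes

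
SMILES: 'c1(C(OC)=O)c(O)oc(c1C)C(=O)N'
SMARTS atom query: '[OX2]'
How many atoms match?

2

Check the 14 heavy atoms by environment: 1× o (aromatic, X2) → no; 4× c (aromatic, X3) → no; 2× O (X2) → match; 2× C (X4) → no; 2× C (X3) → no; 2× O (X1) → no; 1× N (X3) → no.
That gives 2 matching atoms.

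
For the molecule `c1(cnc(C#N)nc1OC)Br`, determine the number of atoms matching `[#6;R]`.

Check the 11 heavy atoms by environment: 2× n (aromatic, in 6-ring) → no; 4× c (aromatic, in 6-ring) → match; 1× O (acyclic) → no; 2× C (acyclic) → no; 1× Br (acyclic) → no; 1× N (acyclic) → no.
That gives 4 matching atoms.

4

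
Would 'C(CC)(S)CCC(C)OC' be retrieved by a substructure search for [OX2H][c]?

The pattern [OX2H][c] describes a hydroxyl oxygen attached to an aromatic carbon — a phenol.
The closest candidate here is a methoxy ether (-OCH3), but the oxygen has H0, not H1. No other fragment satisfies the full query, so there is no match.

No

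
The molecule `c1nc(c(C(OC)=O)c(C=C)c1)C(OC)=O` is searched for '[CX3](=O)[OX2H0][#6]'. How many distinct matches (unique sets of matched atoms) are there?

[CX3](=O)[OX2H0][#6] is the SMARTS for an ester: a carbonyl carbon bonded to an oxygen that is itself bonded to carbon (no H on that O).
The molecule carries 2 separate instances of a methyl-ester group (-C(=O)OCH3) meeting every constraint; each maps to a distinct set of atoms, giving 2 matches.

2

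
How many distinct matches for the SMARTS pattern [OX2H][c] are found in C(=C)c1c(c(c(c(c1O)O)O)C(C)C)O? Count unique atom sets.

[OX2H][c] is the SMARTS for a phenol: a hydroxyl oxygen attached to an aromatic carbon.
The molecule carries 4 separate instances of a hydroxyl group (-OH) meeting every constraint; each maps to a distinct set of atoms, giving 4 matches.

4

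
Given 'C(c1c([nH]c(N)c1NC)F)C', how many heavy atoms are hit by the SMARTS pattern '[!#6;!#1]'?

4

The query [!#6;!#1] means: not carbon and not hydrogen — any heteroatom.
Check the 11 heavy atoms by environment: 1× n (aromatic) → match; 4× c (aromatic) → no; 2× N → match; 3× C → no; 1× F → match.
Summing the matching environments: 1 + 2 + 1 = 4 matching atoms.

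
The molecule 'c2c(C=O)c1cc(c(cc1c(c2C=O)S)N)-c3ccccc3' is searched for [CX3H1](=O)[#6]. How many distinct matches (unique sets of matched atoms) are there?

[CX3H1](=O)[#6] is the SMARTS for an aldehyde: an sp2 carbon with one H, double-bonded to O and single-bonded to carbon.
The molecule carries 2 separate instances of an aldehyde (-CHO) meeting every constraint; each maps to a distinct set of atoms, giving 2 matches.

2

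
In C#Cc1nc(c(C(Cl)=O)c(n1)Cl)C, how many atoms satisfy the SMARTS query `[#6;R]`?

The query [#6;R] means: carbon that is part of a ring.
Check the 13 heavy atoms by environment: 2× n (aromatic, in 6-ring) → no; 4× c (aromatic, in 6-ring) → match; 2× Cl (acyclic) → no; 4× C (acyclic) → no; 1× O (acyclic) → no.
That gives 4 matching atoms.

4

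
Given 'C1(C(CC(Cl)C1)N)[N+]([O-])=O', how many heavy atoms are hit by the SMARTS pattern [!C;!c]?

5

The query [!C;!c] means: neither aliphatic nor aromatic carbon — same as [!#6].
Check the 10 heavy atoms by environment: 5× C → no; 1× N → match; 1× N (charge +1) → match; 1× O (charge -1) → match; 1× O → match; 1× Cl → match.
Summing the matching environments: 1 + 1 + 1 + 1 + 1 = 5 matching atoms.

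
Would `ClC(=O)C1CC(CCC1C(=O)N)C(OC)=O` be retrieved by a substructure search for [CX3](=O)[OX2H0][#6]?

Yes

The pattern [CX3](=O)[OX2H0][#6] describes a carbonyl carbon bonded to an oxygen that is itself bonded to carbon (no H on that O) — an ester.
The molecule carries a methyl-ester group (-C(=O)OCH3), whose atoms satisfy every constraint of the query, so the pattern matches.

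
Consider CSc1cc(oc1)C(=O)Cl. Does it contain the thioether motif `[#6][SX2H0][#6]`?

Yes

The pattern [#6][SX2H0][#6] describes an aliphatic sulfur bridging two carbons with no H on the sulfur — a thioether.
The molecule carries a methylthio ether (-SCH3), whose atoms satisfy every constraint of the query, so the pattern matches.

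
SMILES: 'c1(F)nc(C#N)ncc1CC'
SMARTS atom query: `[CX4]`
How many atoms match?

2

The query [CX4] means: C with X4: aliphatic carbon with exactly 4 total connections (bonds + H).
Check the 11 heavy atoms by environment: 2× n (aromatic, X2) → no; 4× c (aromatic, X3) → no; 1× F (X1) → no; 1× C (X2) → no; 1× N (X1) → no; 2× C (X4) → match.
That gives 2 matching atoms.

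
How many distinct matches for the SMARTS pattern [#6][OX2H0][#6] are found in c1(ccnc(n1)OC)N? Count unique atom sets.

1

[#6][OX2H0][#6] is the SMARTS for an ether: an aliphatic oxygen bridging two carbons with no H on the oxygen.
Exactly one fragment in the molecule meets all constraints, giving 1 match.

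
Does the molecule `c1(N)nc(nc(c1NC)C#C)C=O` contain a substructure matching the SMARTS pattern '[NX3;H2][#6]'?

Yes

The pattern [NX3;H2][#6] describes a trivalent nitrogen with two H attached to carbon — a primary amine.
The molecule carries a primary amino group (-NH2), whose atoms satisfy every constraint of the query, so the pattern matches.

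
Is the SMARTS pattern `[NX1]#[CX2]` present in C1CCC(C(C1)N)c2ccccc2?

No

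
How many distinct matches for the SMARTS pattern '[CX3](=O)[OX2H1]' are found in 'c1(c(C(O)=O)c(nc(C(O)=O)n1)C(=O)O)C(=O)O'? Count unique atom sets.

[CX3](=O)[OX2H1] is the SMARTS for a carboxylic acid: an sp2 carbon double-bonded to O and single-bonded to an -OH oxygen.
The molecule carries 4 separate instances of a carboxylic acid group (-C(=O)OH) meeting every constraint; each maps to a distinct set of atoms, giving 4 matches.

4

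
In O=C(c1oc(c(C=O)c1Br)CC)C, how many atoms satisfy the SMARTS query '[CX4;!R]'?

3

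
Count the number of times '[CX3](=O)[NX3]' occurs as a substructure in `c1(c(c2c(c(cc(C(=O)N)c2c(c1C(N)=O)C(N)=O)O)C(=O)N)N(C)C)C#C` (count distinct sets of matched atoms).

4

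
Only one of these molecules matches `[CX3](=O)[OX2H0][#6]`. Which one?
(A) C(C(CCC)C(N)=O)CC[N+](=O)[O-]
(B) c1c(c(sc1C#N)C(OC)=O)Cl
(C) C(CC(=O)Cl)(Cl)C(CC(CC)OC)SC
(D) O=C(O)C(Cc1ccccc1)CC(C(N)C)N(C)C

B

[CX3](=O)[OX2H0][#6] describes a carbonyl carbon bonded to an oxygen that is itself bonded to carbon (no H on that O) (an ester).
(A) has a primary amide (-C(=O)NH2) but the carbonyl is bonded to N, not to an O-C linkage.
(B) contains a methyl-ester group (-C(=O)OCH3), which satisfies every atom and bond constraint.
(C) has a methoxy ether (-OCH3) but the ether oxygen is not adjacent to a C=O carbon.
(D) has a carboxylic acid group (-C(=O)OH) but the singly-bonded O carries H (OX2H1, not H0).
So the answer is (B).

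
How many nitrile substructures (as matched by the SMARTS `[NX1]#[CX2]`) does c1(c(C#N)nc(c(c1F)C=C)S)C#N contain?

[NX1]#[CX2] is the SMARTS for a nitrile: a nitrogen triple-bonded to a two-connected carbon.
The molecule carries 2 separate instances of a nitrile (-C#N) meeting every constraint; each maps to a distinct set of atoms, giving 2 matches.

2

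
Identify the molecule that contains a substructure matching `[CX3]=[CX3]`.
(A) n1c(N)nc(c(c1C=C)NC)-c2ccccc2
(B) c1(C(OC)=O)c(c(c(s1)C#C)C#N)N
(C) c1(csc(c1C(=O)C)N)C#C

A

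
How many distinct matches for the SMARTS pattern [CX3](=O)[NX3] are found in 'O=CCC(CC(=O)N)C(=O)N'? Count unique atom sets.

2

[CX3](=O)[NX3] is the SMARTS for an amide: a carbonyl carbon bonded to a trivalent nitrogen.
The molecule carries 2 separate instances of a primary amide (-C(=O)NH2) meeting every constraint; each maps to a distinct set of atoms, giving 2 matches.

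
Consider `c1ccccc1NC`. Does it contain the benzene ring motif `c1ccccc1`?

The pattern c1ccccc1 describes six aromatic carbons in a ring — a benzene ring.
The required atom environment is present in the molecule, so the pattern matches.

Yes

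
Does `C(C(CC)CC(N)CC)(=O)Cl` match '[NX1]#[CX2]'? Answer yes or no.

The pattern [NX1]#[CX2] describes a nitrogen triple-bonded to a two-connected carbon — a nitrile.
The closest candidate here is a primary amino group (-NH2), but the nitrogen is NX3 (three connections), not NX1 triple-bonded. No other fragment satisfies the full query, so there is no match.

No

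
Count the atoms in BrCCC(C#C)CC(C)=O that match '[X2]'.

Check the 10 heavy atoms by environment: 5× C (X4) → no; 1× C (X3) → no; 1× O (X1) → no; 1× Br (X1) → no; 2× C (X2) → match.
That gives 2 matching atoms.

2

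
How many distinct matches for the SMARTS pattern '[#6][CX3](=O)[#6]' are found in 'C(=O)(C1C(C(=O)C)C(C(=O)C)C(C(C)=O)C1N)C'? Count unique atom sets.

[#6][CX3](=O)[#6] is the SMARTS for a ketone: a carbonyl carbon (no H) flanked by two carbons.
The molecule carries 4 separate instances of an acetyl/ketone group (-C(=O)CH3) meeting every constraint; each maps to a distinct set of atoms, giving 4 matches.

4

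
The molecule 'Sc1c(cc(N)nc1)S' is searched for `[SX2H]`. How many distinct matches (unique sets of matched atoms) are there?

[SX2H] is the SMARTS for a thiol: an aliphatic sulfur with two connections, one being H.
The molecule carries 2 separate instances of a thiol (-SH) meeting every constraint; each maps to a distinct set of atoms, giving 2 matches.

2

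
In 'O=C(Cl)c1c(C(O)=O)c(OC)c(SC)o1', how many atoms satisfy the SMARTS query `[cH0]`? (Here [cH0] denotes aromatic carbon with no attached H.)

The query [cH0] means: aromatic carbon with no attached hydrogen (substituted or ring-fusion).
Check the 15 heavy atoms by environment: 1× o (aromatic, H0) → no; 4× c (aromatic, H0) → match; 2× C (H0) → no; 3× O (H0) → no; 1× O (H1) → no; 1× S (H0) → no; 2× C (H3) → no; 1× Cl (H0) → no.
That gives 4 matching atoms.

4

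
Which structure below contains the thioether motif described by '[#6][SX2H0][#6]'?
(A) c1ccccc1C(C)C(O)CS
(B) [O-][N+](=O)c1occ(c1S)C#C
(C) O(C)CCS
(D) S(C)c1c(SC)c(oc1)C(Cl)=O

[#6][SX2H0][#6] describes an aliphatic sulfur bridging two carbons with no H on the sulfur (a thioether).
(A) has a thiol (-SH) but the sulfur has H1, not H0 bridging two carbons.
(B) has a thiol (-SH) but the sulfur has H1, not H0 bridging two carbons.
(C) has a methoxy ether (-OCH3) but the bridging atom is O, not S.
(D) contains a methylthio ether (-SCH3), which satisfies every atom and bond constraint.
So the answer is (D).

D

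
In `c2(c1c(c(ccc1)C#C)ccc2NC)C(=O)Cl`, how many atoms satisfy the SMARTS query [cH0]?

The query [cH0] means: aromatic carbon with no attached hydrogen (substituted or ring-fusion).
Check the 17 heavy atoms by environment: 5× c (aromatic, H0) → match; 5× c (aromatic, H1) → no; 2× C (H0) → no; 1× C (H1) → no; 1× O (H0) → no; 1× Cl (H0) → no; 1× N (H1) → no; 1× C (H3) → no.
That gives 5 matching atoms.

5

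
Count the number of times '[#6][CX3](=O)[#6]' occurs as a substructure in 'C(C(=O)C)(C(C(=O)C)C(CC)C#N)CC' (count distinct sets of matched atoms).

[#6][CX3](=O)[#6] is the SMARTS for a ketone: a carbonyl carbon (no H) flanked by two carbons.
The molecule carries 2 separate instances of an acetyl/ketone group (-C(=O)CH3) meeting every constraint; each maps to a distinct set of atoms, giving 2 matches.

2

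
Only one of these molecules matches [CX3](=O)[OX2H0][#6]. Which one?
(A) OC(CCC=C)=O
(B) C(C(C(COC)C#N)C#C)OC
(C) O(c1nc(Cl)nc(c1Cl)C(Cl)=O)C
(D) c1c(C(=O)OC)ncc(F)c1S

[CX3](=O)[OX2H0][#6] describes a carbonyl carbon bonded to an oxygen that is itself bonded to carbon (no H on that O) (an ester).
(A) has a carboxylic acid group (-C(=O)OH) but the singly-bonded O carries H (OX2H1, not H0).
(B) has a methoxy ether (-OCH3) but the ether oxygen is not adjacent to a C=O carbon.
(C) has a methoxy ether (-OCH3) but the ether oxygen is not adjacent to a C=O carbon.
(D) contains a methyl-ester group (-C(=O)OCH3), which satisfies every atom and bond constraint.
So the answer is (D).

D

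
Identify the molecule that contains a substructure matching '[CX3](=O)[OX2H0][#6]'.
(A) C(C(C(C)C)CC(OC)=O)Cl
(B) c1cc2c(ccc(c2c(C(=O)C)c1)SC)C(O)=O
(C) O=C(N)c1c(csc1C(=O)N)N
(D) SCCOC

[CX3](=O)[OX2H0][#6] describes a carbonyl carbon bonded to an oxygen that is itself bonded to carbon (no H on that O) (an ester).
(A) contains a methyl-ester group (-C(=O)OCH3), which satisfies every atom and bond constraint.
(B) has a carboxylic acid group (-C(=O)OH) but the singly-bonded O carries H (OX2H1, not H0).
(C) has a primary amide (-C(=O)NH2) but the carbonyl is bonded to N, not to an O-C linkage.
(D) has a methoxy ether (-OCH3) but the ether oxygen is not adjacent to a C=O carbon.
So the answer is (A).

A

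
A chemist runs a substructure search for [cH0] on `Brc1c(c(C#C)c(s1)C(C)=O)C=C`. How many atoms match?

4

The query [cH0] means: aromatic carbon with no attached hydrogen (substituted or ring-fusion).
Check the 13 heavy atoms by environment: 1× s (aromatic, H0) → no; 4× c (aromatic, H0) → match; 1× Br (H0) → no; 2× C (H1) → no; 1× C (H2) → no; 2× C (H0) → no; 1× O (H0) → no; 1× C (H3) → no.
That gives 4 matching atoms.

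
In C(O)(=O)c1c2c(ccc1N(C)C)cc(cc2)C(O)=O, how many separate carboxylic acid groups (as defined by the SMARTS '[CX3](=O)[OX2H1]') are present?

2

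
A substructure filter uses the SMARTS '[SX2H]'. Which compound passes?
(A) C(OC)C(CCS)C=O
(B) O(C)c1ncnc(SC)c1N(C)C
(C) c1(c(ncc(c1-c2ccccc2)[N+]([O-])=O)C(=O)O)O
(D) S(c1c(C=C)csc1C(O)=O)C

A

[SX2H] describes an aliphatic sulfur with two connections, one being H (a thiol).
(A) contains a thiol (-SH), which satisfies every atom and bond constraint.
(B) has a methylthio ether (-SCH3) but the sulfur has H0 (bonded to two carbons), not H1.
(C) has a hydroxyl group (-OH) but it is an -OH, not an -SH.
(D) has a methylthio ether (-SCH3) but the sulfur has H0 (bonded to two carbons), not H1.
So the answer is (A).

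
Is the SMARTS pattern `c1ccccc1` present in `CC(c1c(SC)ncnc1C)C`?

The pattern c1ccccc1 describes six aromatic carbons in a ring — a benzene ring.
The closest candidate here is a methyl group (-CH3), but no six-membered all-carbon aromatic ring is present. No other fragment satisfies the full query, so there is no match.

No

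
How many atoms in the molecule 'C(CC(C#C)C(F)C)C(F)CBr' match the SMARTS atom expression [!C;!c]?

3

Check the 12 heavy atoms by environment: 9× C → no; 2× F → match; 1× Br → match.
Summing the matching environments: 2 + 1 = 3 matching atoms.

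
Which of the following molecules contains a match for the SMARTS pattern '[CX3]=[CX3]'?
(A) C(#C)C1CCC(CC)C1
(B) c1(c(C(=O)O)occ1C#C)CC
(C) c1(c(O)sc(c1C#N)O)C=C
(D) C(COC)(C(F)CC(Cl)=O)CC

[CX3]=[CX3] describes a non-aromatic C=C double bond between two sp2 carbons (an alkene).
(A) has an ethynyl group (-C#CH) but the C-C bond is a triple bond, not a double bond.
(B) has an ethynyl group (-C#CH) but the C-C bond is a triple bond, not a double bond.
(C) contains a vinyl group (-CH=CH2), which satisfies every atom and bond constraint.
(D) has an ethyl group (-CH2CH3) but its C-C bond is a single bond between CX4 carbons, not CX3=CX3.
So the answer is (C).

C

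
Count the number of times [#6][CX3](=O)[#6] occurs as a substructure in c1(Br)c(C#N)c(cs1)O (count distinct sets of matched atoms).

0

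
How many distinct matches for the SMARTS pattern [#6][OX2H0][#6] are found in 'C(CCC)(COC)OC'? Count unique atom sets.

2

[#6][OX2H0][#6] is the SMARTS for an ether: an aliphatic oxygen bridging two carbons with no H on the oxygen.
The molecule carries 2 separate instances of a methoxy ether (-OCH3) meeting every constraint; each maps to a distinct set of atoms, giving 2 matches.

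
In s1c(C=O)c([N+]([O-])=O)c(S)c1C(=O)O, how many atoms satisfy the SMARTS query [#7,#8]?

6

The query [#7,#8] means: nitrogen or oxygen (comma = OR).
Check the 14 heavy atoms by environment: 1× s (aromatic) → no; 4× c (aromatic) → no; 1× N (charge +1) → match; 1× O (charge -1) → match; 4× O → match; 2× C → no; 1× S → no.
Summing the matching environments: 1 + 1 + 4 = 6 matching atoms.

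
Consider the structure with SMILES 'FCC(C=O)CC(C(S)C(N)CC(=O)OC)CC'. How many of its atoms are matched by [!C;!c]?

6

Check the 18 heavy atoms by environment: 12× C → no; 1× N → match; 1× S → match; 1× F → match; 3× O → match.
Summing the matching environments: 1 + 1 + 1 + 3 = 6 matching atoms.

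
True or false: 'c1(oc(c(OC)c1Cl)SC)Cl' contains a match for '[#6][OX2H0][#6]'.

True

The pattern [#6][OX2H0][#6] describes an aliphatic oxygen bridging two carbons with no H on the oxygen — an ether.
The molecule carries a methoxy ether (-OCH3), whose atoms satisfy every constraint of the query, so the pattern matches.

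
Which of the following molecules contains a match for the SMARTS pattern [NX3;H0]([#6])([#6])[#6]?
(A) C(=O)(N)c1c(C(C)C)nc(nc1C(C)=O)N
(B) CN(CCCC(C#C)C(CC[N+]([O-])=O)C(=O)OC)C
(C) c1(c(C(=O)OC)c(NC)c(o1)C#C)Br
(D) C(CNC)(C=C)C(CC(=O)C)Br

B

[NX3;H0]([#6])([#6])[#6] describes a trivalent nitrogen with no H, bonded to three carbons (a tertiary amine).
(A) has a primary amide (-C(=O)NH2) but the amide nitrogen has H2 and only one carbon neighbour.
(B) contains a dimethylamino group (-N(CH3)2), which satisfies every atom and bond constraint.
(C) has an N-methylamino group (-NHCH3) but the nitrogen still has one H (H1), not H0.
(D) has an N-methylamino group (-NHCH3) but the nitrogen still has one H (H1), not H0.
So the answer is (B).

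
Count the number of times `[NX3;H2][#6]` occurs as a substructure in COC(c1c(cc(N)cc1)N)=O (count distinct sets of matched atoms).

2

[NX3;H2][#6] is the SMARTS for a primary amine: a trivalent nitrogen with two H attached to carbon.
The molecule carries 2 separate instances of a primary amino group (-NH2) meeting every constraint; each maps to a distinct set of atoms, giving 2 matches.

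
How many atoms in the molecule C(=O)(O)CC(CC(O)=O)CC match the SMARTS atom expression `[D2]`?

Check the 11 heavy atoms by environment: 3× C (D2) → match; 3× C (D3) → no; 1× C (D1) → no; 4× O (D1) → no.
That gives 3 matching atoms.

3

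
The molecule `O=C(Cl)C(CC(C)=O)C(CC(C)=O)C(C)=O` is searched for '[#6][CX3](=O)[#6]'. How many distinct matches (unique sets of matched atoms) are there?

3

[#6][CX3](=O)[#6] is the SMARTS for a ketone: a carbonyl carbon (no H) flanked by two carbons.
The molecule carries 3 separate instances of an acetyl/ketone group (-C(=O)CH3) meeting every constraint; each maps to a distinct set of atoms, giving 3 matches.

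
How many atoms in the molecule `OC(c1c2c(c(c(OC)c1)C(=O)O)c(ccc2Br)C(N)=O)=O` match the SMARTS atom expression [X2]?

The query [X2] means: any atom with exactly two total connections (bonds + H).
Check the 22 heavy atoms by environment: 10× c (aromatic, X3) → no; 3× C (X3) → no; 3× O (X1) → no; 3× O (X2) → match; 1× Br (X1) → no; 1× C (X4) → no; 1× N (X3) → no.
That gives 3 matching atoms.

3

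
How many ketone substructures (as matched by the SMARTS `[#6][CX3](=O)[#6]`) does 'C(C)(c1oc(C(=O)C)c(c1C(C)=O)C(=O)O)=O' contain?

3

[#6][CX3](=O)[#6] is the SMARTS for a ketone: a carbonyl carbon (no H) flanked by two carbons.
The molecule carries 3 separate instances of an acetyl/ketone group (-C(=O)CH3) meeting every constraint; each maps to a distinct set of atoms, giving 3 matches.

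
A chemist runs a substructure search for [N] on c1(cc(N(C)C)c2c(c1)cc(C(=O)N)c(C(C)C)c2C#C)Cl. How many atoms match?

2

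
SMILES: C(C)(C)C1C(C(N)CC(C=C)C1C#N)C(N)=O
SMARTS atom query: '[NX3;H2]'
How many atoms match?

2

The query [NX3;H2] means: aliphatic N with 3 total connections, two of them H — an -NH2 nitrogen (amine or amide).
Check the 17 heavy atoms by environment: 1× C (H2, X4) → no; 6× C (H1, X4) → no; 2× N (H2, X3) → match; 1× C (H0, X3) → no; 1× O (H0, X1) → no; 1× C (H0, X2) → no; 1× N (H0, X1) → no; 2× C (H3, X4) → no; 1× C (H1, X3) → no; 1× C (H2, X3) → no.
That gives 2 matching atoms.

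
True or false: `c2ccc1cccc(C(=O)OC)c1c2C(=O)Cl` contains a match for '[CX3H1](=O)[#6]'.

False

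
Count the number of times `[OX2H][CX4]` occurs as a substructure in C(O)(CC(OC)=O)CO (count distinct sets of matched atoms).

2

[OX2H][CX4] is the SMARTS for an aliphatic alcohol: a hydroxyl oxygen bound to an sp3 (X4) carbon.
The molecule carries 2 separate instances of a hydroxyl group (-OH) meeting every constraint; each maps to a distinct set of atoms, giving 2 matches.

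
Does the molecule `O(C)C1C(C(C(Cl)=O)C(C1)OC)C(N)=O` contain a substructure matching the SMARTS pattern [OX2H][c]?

No

The pattern [OX2H][c] describes a hydroxyl oxygen attached to an aromatic carbon — a phenol.
The closest candidate here is a methoxy ether (-OCH3), but the oxygen has H0, not H1. No other fragment satisfies the full query, so there is no match.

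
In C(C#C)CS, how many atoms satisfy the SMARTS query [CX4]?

2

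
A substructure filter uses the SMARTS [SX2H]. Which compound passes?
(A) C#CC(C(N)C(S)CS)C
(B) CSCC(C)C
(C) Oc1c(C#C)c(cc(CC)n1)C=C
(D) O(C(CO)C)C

A

[SX2H] describes an aliphatic sulfur with two connections, one being H (a thiol).
(A) contains a thiol (-SH), which satisfies every atom and bond constraint.
(B) has a methylthio ether (-SCH3) but the sulfur has H0 (bonded to two carbons), not H1.
(C) has a hydroxyl group (-OH) but it is an -OH, not an -SH.
(D) has a hydroxyl group (-OH) but it is an -OH, not an -SH.
So the answer is (A).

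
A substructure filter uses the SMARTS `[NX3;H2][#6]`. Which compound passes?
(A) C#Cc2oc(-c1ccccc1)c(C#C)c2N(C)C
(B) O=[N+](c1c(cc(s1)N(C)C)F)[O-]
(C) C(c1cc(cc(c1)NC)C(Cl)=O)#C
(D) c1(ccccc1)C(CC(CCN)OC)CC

[NX3;H2][#6] describes a trivalent nitrogen with two H attached to carbon (a primary amine).
(A) has a dimethylamino group (-N(CH3)2) but the nitrogen has H0, not H2.
(B) has a nitro group (-[N+](=O)[O-]) but the nitrogen is [N+] with no H, not NX3H2.
(C) has an N-methylamino group (-NHCH3) but the nitrogen bears two carbons and only one H (H1), not H2.
(D) contains a primary amino group (-NH2), which satisfies every atom and bond constraint.
So the answer is (D).

D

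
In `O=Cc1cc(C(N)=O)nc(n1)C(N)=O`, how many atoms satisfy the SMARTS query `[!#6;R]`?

The query [!#6;R] means: non-carbon atom that is part of a ring.
Check the 14 heavy atoms by environment: 2× n (aromatic, in 6-ring) → match; 4× c (aromatic, in 6-ring) → no; 3× C (acyclic) → no; 3× O (acyclic) → no; 2× N (acyclic) → no.
That gives 2 matching atoms.

2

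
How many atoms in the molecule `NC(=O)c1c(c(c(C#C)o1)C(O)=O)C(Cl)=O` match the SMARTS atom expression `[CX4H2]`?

0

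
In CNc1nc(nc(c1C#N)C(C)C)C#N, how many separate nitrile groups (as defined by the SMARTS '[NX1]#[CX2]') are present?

[NX1]#[CX2] is the SMARTS for a nitrile: a nitrogen triple-bonded to a two-connected carbon.
The molecule carries 2 separate instances of a nitrile (-C#N) meeting every constraint; each maps to a distinct set of atoms, giving 2 matches.

2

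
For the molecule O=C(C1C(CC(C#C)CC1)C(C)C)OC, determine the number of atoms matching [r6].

The query [r6] means: r6 matches atoms in a six-membered ring.
Check the 15 heavy atoms by environment: 6× C (in 6-ring) → match; 7× C (acyclic) → no; 2× O (acyclic) → no.
That gives 6 matching atoms.

6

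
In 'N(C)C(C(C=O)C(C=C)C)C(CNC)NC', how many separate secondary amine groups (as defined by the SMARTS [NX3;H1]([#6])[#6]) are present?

3

[NX3;H1]([#6])[#6] is the SMARTS for a secondary amine: a trivalent nitrogen with one H, bonded to two carbons.
The molecule carries 3 separate instances of an N-methylamino group (-NHCH3) meeting every constraint; each maps to a distinct set of atoms, giving 3 matches.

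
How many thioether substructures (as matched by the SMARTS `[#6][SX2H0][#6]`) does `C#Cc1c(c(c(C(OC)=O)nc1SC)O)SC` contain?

2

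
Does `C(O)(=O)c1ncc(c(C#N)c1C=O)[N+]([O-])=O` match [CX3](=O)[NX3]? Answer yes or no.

The pattern [CX3](=O)[NX3] describes a carbonyl carbon bonded to a trivalent nitrogen — an amide.
The closest candidate here is a nitrile (-C#N), but the nitrile N is NX1 (triple-bonded), not NX3. No other fragment satisfies the full query, so there is no match.

No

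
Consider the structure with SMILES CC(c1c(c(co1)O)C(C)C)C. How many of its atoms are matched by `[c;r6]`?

The query [c;r6] means: aromatic carbon that belongs to a six-membered ring.
Check the 12 heavy atoms by environment: 1× o (aromatic, in 5-ring) → no; 4× c (aromatic, in 5-ring) → no; 1× O (acyclic) → no; 6× C (acyclic) → no.
No environment satisfies the query, so 0 matching atoms.

0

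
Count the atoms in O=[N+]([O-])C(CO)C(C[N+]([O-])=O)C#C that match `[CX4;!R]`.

4

The query [CX4;!R] means: aliphatic carbon with four total connections, not in a ring.
Check the 13 heavy atoms by environment: 4× C (X4, acyclic) → match; 1× O (X2, acyclic) → no; 2× N (charge +1, X3, acyclic) → no; 2× O (charge -1, X1, acyclic) → no; 2× O (X1, acyclic) → no; 2× C (X2, acyclic) → no.
That gives 4 matching atoms.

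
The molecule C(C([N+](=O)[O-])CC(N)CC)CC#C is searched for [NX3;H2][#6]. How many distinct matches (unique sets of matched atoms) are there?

1

[NX3;H2][#6] is the SMARTS for a primary amine: a trivalent nitrogen with two H attached to carbon.
Exactly one fragment in the molecule meets all constraints, giving 1 match.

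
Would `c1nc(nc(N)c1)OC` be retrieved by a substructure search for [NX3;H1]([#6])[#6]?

No

The pattern [NX3;H1]([#6])[#6] describes a trivalent nitrogen with one H, bonded to two carbons — a secondary amine.
The closest candidate here is a primary amino group (-NH2), but the nitrogen has H2 and only one carbon neighbour. No other fragment satisfies the full query, so there is no match.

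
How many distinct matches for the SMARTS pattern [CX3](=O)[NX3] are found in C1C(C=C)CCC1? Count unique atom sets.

0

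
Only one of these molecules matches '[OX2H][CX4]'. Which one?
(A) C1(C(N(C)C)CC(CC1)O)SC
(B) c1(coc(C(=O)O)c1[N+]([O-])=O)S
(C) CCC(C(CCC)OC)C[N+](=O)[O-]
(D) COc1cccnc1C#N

A

[OX2H][CX4] describes a hydroxyl oxygen bound to an sp3 (X4) carbon (an aliphatic alcohol).
(A) contains a hydroxyl group (-OH), which satisfies every atom and bond constraint.
(B) has a carboxylic acid group (-C(=O)OH) but the -OH is on a CX3 carbonyl carbon, not a CX4 carbon.
(C) has a methoxy ether (-OCH3) but the oxygen has H0 (ether), not H1.
(D) has a methoxy ether (-OCH3) but the oxygen has H0 (ether), not H1.
So the answer is (A).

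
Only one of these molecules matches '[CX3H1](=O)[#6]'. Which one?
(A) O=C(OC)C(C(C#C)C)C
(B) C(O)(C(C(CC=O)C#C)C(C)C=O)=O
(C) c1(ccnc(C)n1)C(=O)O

B

[CX3H1](=O)[#6] describes an sp2 carbon with one H, double-bonded to O and single-bonded to carbon (an aldehyde).
(A) has a methyl-ester group (-C(=O)OCH3) but the carbonyl carbon has H0, not H1.
(B) contains an aldehyde (-CHO), which satisfies every atom and bond constraint.
(C) has a carboxylic acid group (-C(=O)OH) but the carbonyl carbon has H0 and is bonded to O, not H1.
So the answer is (B).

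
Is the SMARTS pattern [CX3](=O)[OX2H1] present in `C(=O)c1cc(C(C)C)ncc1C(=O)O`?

The pattern [CX3](=O)[OX2H1] describes an sp2 carbon double-bonded to O and single-bonded to an -OH oxygen — a carboxylic acid.
The molecule carries a carboxylic acid group (-C(=O)OH), whose atoms satisfy every constraint of the query, so the pattern matches.

Yes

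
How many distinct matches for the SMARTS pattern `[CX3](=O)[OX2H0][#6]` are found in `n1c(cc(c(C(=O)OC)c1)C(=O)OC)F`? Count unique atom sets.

2

[CX3](=O)[OX2H0][#6] is the SMARTS for an ester: a carbonyl carbon bonded to an oxygen that is itself bonded to carbon (no H on that O).
The molecule carries 2 separate instances of a methyl-ester group (-C(=O)OCH3) meeting every constraint; each maps to a distinct set of atoms, giving 2 matches.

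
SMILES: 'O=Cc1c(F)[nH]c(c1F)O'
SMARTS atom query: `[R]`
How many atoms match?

5

The query [R] means: R matches any atom that is part of a ring.
Check the 10 heavy atoms by environment: 1× n (aromatic, in 5-ring) → match; 4× c (aromatic, in 5-ring) → match; 2× F (acyclic) → no; 2× O (acyclic) → no; 1× C (acyclic) → no.
Summing the matching environments: 1 + 4 = 5 matching atoms.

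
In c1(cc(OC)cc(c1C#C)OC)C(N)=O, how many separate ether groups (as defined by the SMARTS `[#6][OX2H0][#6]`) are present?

[#6][OX2H0][#6] is the SMARTS for an ether: an aliphatic oxygen bridging two carbons with no H on the oxygen.
The molecule carries 2 separate instances of a methoxy ether (-OCH3) meeting every constraint; each maps to a distinct set of atoms, giving 2 matches.

2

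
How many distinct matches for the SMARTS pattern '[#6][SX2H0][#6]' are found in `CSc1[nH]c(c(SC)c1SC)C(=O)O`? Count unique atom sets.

3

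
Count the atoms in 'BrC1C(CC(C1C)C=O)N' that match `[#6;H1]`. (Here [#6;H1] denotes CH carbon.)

5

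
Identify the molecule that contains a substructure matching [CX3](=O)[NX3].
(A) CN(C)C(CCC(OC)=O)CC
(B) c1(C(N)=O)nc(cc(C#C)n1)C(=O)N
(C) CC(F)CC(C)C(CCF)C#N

[CX3](=O)[NX3] describes a carbonyl carbon bonded to a trivalent nitrogen (an amide).
(A) has a methyl-ester group (-C(=O)OCH3) but the carbonyl is bonded to O, not to an NX3 nitrogen.
(B) contains a primary amide (-C(=O)NH2), which satisfies every atom and bond constraint.
(C) has a nitrile (-C#N) but the nitrile N is NX1 (triple-bonded), not NX3.
So the answer is (B).

B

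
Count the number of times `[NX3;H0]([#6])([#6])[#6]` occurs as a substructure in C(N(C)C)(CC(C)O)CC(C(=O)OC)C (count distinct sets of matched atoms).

1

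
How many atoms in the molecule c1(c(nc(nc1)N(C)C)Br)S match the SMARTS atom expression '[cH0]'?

The query [cH0] means: aromatic carbon with no attached hydrogen (substituted or ring-fusion).
Check the 11 heavy atoms by environment: 2× n (aromatic, H0) → no; 3× c (aromatic, H0) → match; 1× c (aromatic, H1) → no; 1× Br (H0) → no; 1× N (H0) → no; 2× C (H3) → no; 1× S (H1) → no.
That gives 3 matching atoms.

3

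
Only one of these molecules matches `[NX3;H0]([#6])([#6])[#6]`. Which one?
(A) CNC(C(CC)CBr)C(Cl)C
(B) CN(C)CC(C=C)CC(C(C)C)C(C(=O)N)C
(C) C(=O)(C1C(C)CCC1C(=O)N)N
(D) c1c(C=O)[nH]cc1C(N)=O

B

[NX3;H0]([#6])([#6])[#6] describes a trivalent nitrogen with no H, bonded to three carbons (a tertiary amine).
(A) has an N-methylamino group (-NHCH3) but the nitrogen still has one H (H1), not H0.
(B) contains a dimethylamino group (-N(CH3)2), which satisfies every atom and bond constraint.
(C) has a primary amide (-C(=O)NH2) but the amide nitrogen has H2 and only one carbon neighbour.
(D) has a primary amide (-C(=O)NH2) but the amide nitrogen has H2 and only one carbon neighbour.
So the answer is (B).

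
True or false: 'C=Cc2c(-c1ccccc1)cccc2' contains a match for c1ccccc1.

The pattern c1ccccc1 describes six aromatic carbons in a ring — a benzene ring.
The molecule carries a phenyl ring, whose atoms satisfy every constraint of the query, so the pattern matches.

True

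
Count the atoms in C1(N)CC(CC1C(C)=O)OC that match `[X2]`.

1

The query [X2] means: any atom with exactly two total connections (bonds + H).
Check the 11 heavy atoms by environment: 7× C (X4) → no; 1× C (X3) → no; 1× O (X1) → no; 1× O (X2) → match; 1× N (X3) → no.
That gives 1 matching atom.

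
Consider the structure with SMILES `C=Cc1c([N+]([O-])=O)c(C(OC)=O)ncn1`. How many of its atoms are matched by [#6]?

The query [#6] means: #6 matches any atom with atomic number 6 (carbon, aromatic or aliphatic).
Check the 15 heavy atoms by environment: 2× n (aromatic) → no; 4× c (aromatic) → match; 1× N (charge +1) → no; 1× O (charge -1) → no; 3× O → no; 4× C → match.
Summing the matching environments: 4 + 4 = 8 matching atoms.

8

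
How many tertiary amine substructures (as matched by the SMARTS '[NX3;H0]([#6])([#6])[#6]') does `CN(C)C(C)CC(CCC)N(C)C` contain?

2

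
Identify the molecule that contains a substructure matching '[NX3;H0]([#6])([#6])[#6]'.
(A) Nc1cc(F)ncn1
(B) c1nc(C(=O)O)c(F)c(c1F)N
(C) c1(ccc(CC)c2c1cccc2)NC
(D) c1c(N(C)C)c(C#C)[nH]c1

[NX3;H0]([#6])([#6])[#6] describes a trivalent nitrogen with no H, bonded to three carbons (a tertiary amine).
(A) has a primary amino group (-NH2) but the nitrogen has H2, not H0 with three carbons.
(B) has a primary amino group (-NH2) but the nitrogen has H2, not H0 with three carbons.
(C) has an N-methylamino group (-NHCH3) but the nitrogen still has one H (H1), not H0.
(D) contains a dimethylamino group (-N(CH3)2), which satisfies every atom and bond constraint.
So the answer is (D).

D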